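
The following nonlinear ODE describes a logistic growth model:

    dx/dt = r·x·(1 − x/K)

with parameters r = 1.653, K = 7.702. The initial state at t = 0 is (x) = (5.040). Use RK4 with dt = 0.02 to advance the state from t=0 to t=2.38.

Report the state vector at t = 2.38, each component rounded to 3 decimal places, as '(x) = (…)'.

(x) = (7.623)

t=0.000: state=(5.040)
step 1 (dt=0.02): k1=(2.879), k2=(2.865), k3=(2.865), k4=(2.849); state += dt/6·(k1+2k2+2k3+k4)
t=0.020: state=(5.097)
t=0.040: state=(5.154)
t=0.060: state=(5.210)
continuing one RK4 step at a time; state shown every 5 steps (Δt=0.1):
t=0.100: state=(5.320)
t=0.200: state=(5.583)
t=0.300: state=(5.827)
t=0.400: state=(6.052)
t=0.500: state=(6.256)
t=0.600: state=(6.440)
t=0.700: state=(6.605)
t=0.800: state=(6.752)
t=0.900: state=(6.881)
t=1.000: state=(6.995)
t=1.100: state=(7.094)
t=1.200: state=(7.180)
t=1.300: state=(7.255)
t=1.400: state=(7.320)
t=1.500: state=(7.376)
t=1.600: state=(7.424)
t=1.700: state=(7.465)
t=1.800: state=(7.500)
t=1.900: state=(7.530)
t=2.000: state=(7.556)
t=2.100: state=(7.578)
t=2.200: state=(7.596)
t=2.300: state=(7.612)
t=2.380: state=(7.623)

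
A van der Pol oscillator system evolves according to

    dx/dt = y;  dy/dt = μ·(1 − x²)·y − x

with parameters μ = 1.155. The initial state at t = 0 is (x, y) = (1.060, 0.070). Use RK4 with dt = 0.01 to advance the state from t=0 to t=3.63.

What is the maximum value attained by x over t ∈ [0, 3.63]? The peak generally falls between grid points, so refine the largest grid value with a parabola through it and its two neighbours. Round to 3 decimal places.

max x = 1.062

t=0.000: state=(1.060, 0.070)
step 1 (dt=0.01): k1=(0.070, -1.070), k2=(0.065, -1.070), k3=(0.065, -1.070), k4=(0.059, -1.069); state += dt/6·(k1+2k2+2k3+k4)
t=0.010: state=(1.061, 0.059)
t=0.020: state=(1.061, 0.049)
t=0.030: state=(1.062, 0.038)
continuing one RK4 step at a time; state shown every 20 steps (Δt=0.2):
t=0.200: state=(1.053, -0.141)
t=0.400: state=(1.004, -0.344)
t=0.600: state=(0.915, -0.545)
t=0.800: state=(0.785, -0.757)
t=1.000: state=(0.610, -1.000)
t=1.200: state=(0.382, -1.299)
t=1.400: state=(0.086, -1.667)
t=1.600: state=(-0.288, -2.071)
t=1.800: state=(-0.734, -2.341)
t=2.000: state=(-1.195, -2.176)
t=2.200: state=(-1.569, -1.500)
t=2.400: state=(-1.787, -0.703)
t=2.600: state=(-1.865, -0.125)
t=2.800: state=(-1.853, 0.214)
t=3.000: state=(-1.789, 0.408)
t=3.200: state=(-1.694, 0.534)
t=3.400: state=(-1.577, 0.635)
t=3.600: state=(-1.441, 0.735)
t=3.630: state=(-1.418, 0.751)
largest grid value and its neighbours: x(0.060)=1.06228, x(0.070)=1.06228, x(0.080)=1.06218
parabola through these three points peaks at t≈0.066 with x≈1.06229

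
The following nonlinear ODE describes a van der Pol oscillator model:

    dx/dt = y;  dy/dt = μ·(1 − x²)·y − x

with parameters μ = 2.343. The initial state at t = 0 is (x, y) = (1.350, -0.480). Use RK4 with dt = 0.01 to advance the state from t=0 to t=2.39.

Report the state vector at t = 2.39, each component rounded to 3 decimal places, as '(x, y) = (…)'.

t=0.000: state=(1.350, -0.480)
step 1 (dt=0.01): k1=(-0.480, -0.425), k2=(-0.482, -0.426), k3=(-0.482, -0.426), k4=(-0.484, -0.427); state += dt/6·(k1+2k2+2k3+k4)
t=0.010: state=(1.345, -0.484)
t=0.020: state=(1.340, -0.489)
t=0.030: state=(1.335, -0.493)
continuing one RK4 step at a time; state shown every 10 steps (Δt=0.1):
t=0.100: state=(1.300, -0.524)
t=0.200: state=(1.245, -0.572)
t=0.300: state=(1.185, -0.626)
t=0.400: state=(1.120, -0.691)
t=0.500: state=(1.047, -0.770)
t=0.600: state=(0.965, -0.868)
t=0.700: state=(0.872, -0.994)
t=0.800: state=(0.765, -1.159)
t=0.900: state=(0.639, -1.379)
t=1.000: state=(0.486, -1.678)
t=1.100: state=(0.299, -2.087)
t=1.200: state=(0.064, -2.636)
t=1.300: state=(-0.232, -3.313)
t=1.400: state=(-0.598, -3.971)
t=1.500: state=(-1.013, -4.219)
t=1.600: state=(-1.413, -3.642)
t=1.700: state=(-1.720, -2.435)
t=1.800: state=(-1.902, -1.275)
t=1.900: state=(-1.989, -0.518)
t=2.000: state=(-2.018, -0.111)
t=2.100: state=(-2.018, 0.090)
t=2.200: state=(-2.003, 0.188)
t=2.300: state=(-1.982, 0.237)
t=2.390: state=(-1.959, 0.262)

(x, y) = (-1.959, 0.262)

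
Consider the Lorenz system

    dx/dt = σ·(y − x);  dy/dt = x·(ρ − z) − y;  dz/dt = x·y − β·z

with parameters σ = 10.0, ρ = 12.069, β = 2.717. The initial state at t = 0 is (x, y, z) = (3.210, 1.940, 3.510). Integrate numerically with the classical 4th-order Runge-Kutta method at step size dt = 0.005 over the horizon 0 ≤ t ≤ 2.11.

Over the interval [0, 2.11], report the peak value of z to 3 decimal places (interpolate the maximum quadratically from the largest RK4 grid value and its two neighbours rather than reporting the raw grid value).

t=0.000: state=(3.210, 1.940, 3.510)
step 1 (dt=0.005): k1=(-12.700, 25.534, -3.309), k2=(-11.744, 25.225, -3.146), k3=(-11.776, 25.245, -3.144), k4=(-10.849, 24.954, -2.983); state += dt/6·(k1+2k2+2k3+k4)
t=0.005: state=(3.151, 2.066, 3.494)
t=0.010: state=(3.101, 2.190, 3.480)
t=0.015: state=(3.060, 2.311, 3.468)
continuing one RK4 step at a time; state shown every 20 steps (Δt=0.1):
t=0.100: state=(3.267, 4.261, 3.524)
t=0.200: state=(4.839, 6.905, 4.677)
t=0.300: state=(7.169, 9.557, 8.027)
t=0.400: state=(8.933, 9.664, 13.294)
t=0.500: state=(8.199, 6.135, 16.301)
t=0.600: state=(5.617, 2.976, 15.080)
t=0.700: state=(3.482, 1.944, 12.394)
t=0.800: state=(2.501, 2.007, 9.930)
t=0.900: state=(2.361, 2.527, 8.035)
t=1.000: state=(2.776, 3.429, 6.784)
t=1.100: state=(3.668, 4.804, 6.330)
t=1.200: state=(5.035, 6.604, 7.020)
t=1.300: state=(6.660, 8.207, 9.239)
t=1.400: state=(7.766, 8.240, 12.438)
t=1.500: state=(7.417, 6.299, 14.441)
t=1.600: state=(5.895, 4.207, 14.026)
t=1.700: state=(4.412, 3.239, 12.302)
t=1.800: state=(3.617, 3.190, 10.463)
t=1.900: state=(3.506, 3.681, 9.021)
t=2.000: state=(3.924, 4.567, 8.205)
t=2.100: state=(4.755, 5.749, 8.219)
t=2.110: state=(4.856, 5.874, 8.275)
largest grid value and its neighbours: z(0.510)=16.33802, z(0.515)=16.33927, z(0.520)=16.32966
parabola through these three points peaks at t≈0.513 with z≈16.34008

max z = 16.340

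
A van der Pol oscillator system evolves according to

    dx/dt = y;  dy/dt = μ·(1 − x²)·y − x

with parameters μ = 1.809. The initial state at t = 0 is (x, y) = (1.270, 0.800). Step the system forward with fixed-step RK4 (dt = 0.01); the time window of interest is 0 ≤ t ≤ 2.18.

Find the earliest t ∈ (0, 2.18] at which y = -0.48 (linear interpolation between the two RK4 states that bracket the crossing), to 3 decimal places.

t = 0.913

t=0.000: state=(1.270, 0.800)
step 1 (dt=0.01): k1=(0.800, -2.157), k2=(0.789, -2.164), k3=(0.789, -2.163), k4=(0.778, -2.169); state += dt/6·(k1+2k2+2k3+k4)
t=0.010: state=(1.278, 0.778)
t=0.020: state=(1.286, 0.757)
t=0.030: state=(1.293, 0.735)
continuing one RK4 step at a time; state shown every 10 steps (Δt=0.1):
t=0.100: state=(1.339, 0.582)
t=0.200: state=(1.387, 0.371)
t=0.300: state=(1.414, 0.183)
t=0.400: state=(1.424, 0.023)
t=0.500: state=(1.420, -0.111)
t=0.600: state=(1.403, -0.222)
t=0.700: state=(1.376, -0.316)
t=0.800: state=(1.340, -0.397)
t=0.900: state=(1.297, -0.471)
t=0.910: state=(1.292, -0.478)
next step: t=0.920: state=(1.287, -0.485) — y has crossed -0.48
linear interpolation between t=0.910 (-0.47795) and t=0.920 (-0.48507) → t≈0.913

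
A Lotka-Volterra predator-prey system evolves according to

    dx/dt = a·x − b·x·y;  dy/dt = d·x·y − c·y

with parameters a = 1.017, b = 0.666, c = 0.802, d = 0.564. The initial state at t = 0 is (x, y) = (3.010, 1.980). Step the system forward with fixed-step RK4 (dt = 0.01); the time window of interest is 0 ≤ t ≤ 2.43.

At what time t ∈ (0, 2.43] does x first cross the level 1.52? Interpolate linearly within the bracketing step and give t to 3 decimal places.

t = 0.895

t=0.000: state=(3.010, 1.980)
step 1 (dt=0.01): k1=(-0.908, 1.773), k2=(-0.924, 1.776), k3=(-0.924, 1.776), k4=(-0.941, 1.779); state += dt/6·(k1+2k2+2k3+k4)
t=0.010: state=(3.001, 1.998)
t=0.020: state=(2.991, 2.016)
t=0.030: state=(2.981, 2.033)
continuing one RK4 step at a time; state shown every 10 steps (Δt=0.1):
t=0.100: state=(2.903, 2.159)
t=0.200: state=(2.767, 2.339)
t=0.300: state=(2.606, 2.512)
t=0.400: state=(2.427, 2.672)
t=0.500: state=(2.238, 2.813)
t=0.600: state=(2.046, 2.930)
t=0.700: state=(1.858, 3.018)
t=0.800: state=(1.679, 3.078)
t=0.890: state=(1.528, 3.106)
next step: t=0.900: state=(1.512, 3.108) — x has crossed 1.52
linear interpolation between t=0.890 (1.52827) and t=0.900 (1.51227) → t≈0.895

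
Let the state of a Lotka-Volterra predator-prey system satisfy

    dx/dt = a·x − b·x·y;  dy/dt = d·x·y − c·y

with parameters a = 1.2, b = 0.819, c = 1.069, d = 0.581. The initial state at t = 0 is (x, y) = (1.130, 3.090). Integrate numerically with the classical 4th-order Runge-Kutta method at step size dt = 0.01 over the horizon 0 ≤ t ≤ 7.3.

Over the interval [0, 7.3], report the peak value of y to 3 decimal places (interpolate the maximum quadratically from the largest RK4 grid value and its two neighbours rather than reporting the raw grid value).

t=0.000: state=(1.130, 3.090)
step 1 (dt=0.01): k1=(-1.504, -1.275), k2=(-1.488, -1.285), k3=(-1.488, -1.285), k4=(-1.472, -1.296); state += dt/6·(k1+2k2+2k3+k4)
t=0.010: state=(1.115, 3.077)
t=0.020: state=(1.101, 3.064)
t=0.030: state=(1.086, 3.051)
continuing one RK4 step at a time; state shown every 25 steps (Δt=0.25):
t=0.250: state=(0.840, 2.724)
t=0.500: state=(0.676, 2.325)
t=0.750: state=(0.590, 1.950)
t=1.000: state=(0.553, 1.621)
t=1.250: state=(0.551, 1.344)
t=1.500: state=(0.579, 1.116)
t=1.750: state=(0.634, 0.933)
t=2.000: state=(0.718, 0.788)
t=2.250: state=(0.835, 0.675)
t=2.500: state=(0.991, 0.589)
t=2.750: state=(1.193, 0.528)
t=3.000: state=(1.452, 0.490)
t=3.250: state=(1.777, 0.473)
t=3.500: state=(2.176, 0.483)
t=3.750: state=(2.651, 0.524)
t=4.000: state=(3.189, 0.613)
t=4.250: state=(3.740, 0.776)
t=4.500: state=(4.194, 1.059)
t=4.750: state=(4.364, 1.517)
t=5.000: state=(4.056, 2.153)
t=5.250: state=(3.284, 2.821)
t=5.500: state=(2.366, 3.253)
t=5.750: state=(1.621, 3.316)
t=6.000: state=(1.131, 3.091)
t=6.250: state=(0.841, 2.725)
t=6.500: state=(0.677, 2.326)
t=6.750: state=(0.590, 1.951)
t=7.000: state=(0.553, 1.622)
t=7.250: state=(0.551, 1.345)
t=7.300: state=(0.555, 1.295)
largest grid value and its neighbours: y(5.660)=3.33397, y(5.670)=3.33407, y(5.680)=3.33362
parabola through these three points peaks at t≈5.667 with y≈3.33410

max y = 3.334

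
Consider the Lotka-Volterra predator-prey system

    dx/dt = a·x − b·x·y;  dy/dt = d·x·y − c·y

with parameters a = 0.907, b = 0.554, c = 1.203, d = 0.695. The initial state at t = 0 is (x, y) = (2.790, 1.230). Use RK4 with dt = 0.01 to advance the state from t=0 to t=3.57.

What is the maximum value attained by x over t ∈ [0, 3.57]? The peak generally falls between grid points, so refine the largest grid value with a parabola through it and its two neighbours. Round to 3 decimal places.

t=0.000: state=(2.790, 1.230)
step 1 (dt=0.01): k1=(0.629, 0.905), k2=(0.623, 0.911), k3=(0.623, 0.911), k4=(0.617, 0.917); state += dt/6·(k1+2k2+2k3+k4)
t=0.010: state=(2.796, 1.239)
t=0.020: state=(2.802, 1.248)
t=0.030: state=(2.808, 1.258)
continuing one RK4 step at a time; state shown every 20 steps (Δt=0.2):
t=0.200: state=(2.887, 1.436)
t=0.400: state=(2.912, 1.691)
t=0.600: state=(2.849, 1.986)
t=0.800: state=(2.694, 2.297)
t=1.000: state=(2.463, 2.586)
t=1.200: state=(2.188, 2.810)
t=1.400: state=(1.907, 2.936)
t=1.600: state=(1.648, 2.954)
t=1.800: state=(1.429, 2.874)
t=2.000: state=(1.256, 2.722)
t=2.200: state=(1.126, 2.524)
t=2.400: state=(1.033, 2.304)
t=2.600: state=(0.971, 2.082)
t=2.800: state=(0.936, 1.868)
t=3.000: state=(0.922, 1.670)
t=3.200: state=(0.928, 1.493)
t=3.400: state=(0.951, 1.337)
t=3.570: state=(0.984, 1.222)
largest grid value and its neighbours: x(0.350)=2.91359, x(0.360)=2.91372, x(0.370)=2.91363
parabola through these three points peaks at t≈0.361 with x≈2.91372

max x = 2.914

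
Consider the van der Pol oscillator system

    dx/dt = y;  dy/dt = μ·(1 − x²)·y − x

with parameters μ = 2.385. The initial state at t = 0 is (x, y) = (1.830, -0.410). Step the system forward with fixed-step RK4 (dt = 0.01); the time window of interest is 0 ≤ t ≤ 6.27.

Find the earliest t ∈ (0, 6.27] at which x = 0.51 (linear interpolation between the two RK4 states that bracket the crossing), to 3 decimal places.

t=0.000: state=(1.830, -0.410)
step 1 (dt=0.01): k1=(-0.410, 0.467), k2=(-0.408, 0.449), k3=(-0.408, 0.449), k4=(-0.406, 0.431); state += dt/6·(k1+2k2+2k3+k4)
t=0.010: state=(1.826, -0.406)
t=0.020: state=(1.822, -0.401)
t=0.030: state=(1.818, -0.398)
continuing one RK4 step at a time; state shown every 25 steps (Δt=0.25):
t=0.250: state=(1.735, -0.364)
t=0.500: state=(1.643, -0.379)
t=0.750: state=(1.544, -0.414)
t=1.000: state=(1.435, -0.467)
t=1.250: state=(1.309, -0.546)
t=1.500: state=(1.158, -0.667)
t=1.750: state=(0.968, -0.873)
t=2.000: state=(0.706, -1.268)
t=2.130: state=(0.520, -1.624)
next step: t=2.140: state=(0.504, -1.658) — x has crossed 0.51
linear interpolation between t=2.130 (0.52012) and t=2.140 (0.50372) → t≈2.136

t = 2.136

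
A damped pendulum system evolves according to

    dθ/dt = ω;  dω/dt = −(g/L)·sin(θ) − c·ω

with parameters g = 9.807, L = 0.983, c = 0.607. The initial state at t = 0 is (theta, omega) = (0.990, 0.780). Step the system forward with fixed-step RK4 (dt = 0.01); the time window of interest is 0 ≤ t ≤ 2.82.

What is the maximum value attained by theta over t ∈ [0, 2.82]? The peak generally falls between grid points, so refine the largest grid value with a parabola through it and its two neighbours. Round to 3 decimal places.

t=0.000: state=(0.990, 0.780)
step 1 (dt=0.01): k1=(0.780, -8.814), k2=(0.736, -8.809), k3=(0.736, -8.808), k4=(0.692, -8.801); state += dt/6·(k1+2k2+2k3+k4)
t=0.010: state=(0.997, 0.692)
t=0.020: state=(1.004, 0.604)
t=0.030: state=(1.009, 0.516)
continuing one RK4 step at a time; state shown every 10 steps (Δt=0.1):
t=0.100: state=(1.024, -0.088)
t=0.200: state=(0.974, -0.900)
t=0.300: state=(0.848, -1.615)
t=0.400: state=(0.656, -2.182)
t=0.500: state=(0.418, -2.549)
t=0.600: state=(0.155, -2.671)
t=0.700: state=(-0.108, -2.534)
t=0.800: state=(-0.344, -2.164)
t=0.900: state=(-0.535, -1.621)
t=1.000: state=(-0.665, -0.974)
t=1.100: state=(-0.729, -0.291)
t=1.200: state=(-0.724, 0.373)
t=1.300: state=(-0.656, 0.970)
t=1.400: state=(-0.534, 1.458)
t=1.500: state=(-0.370, 1.796)
t=1.600: state=(-0.181, 1.953)
t=1.700: state=(0.015, 1.917)
t=1.800: state=(0.197, 1.699)
t=1.900: state=(0.350, 1.335)
t=2.000: state=(0.460, 0.871)
t=2.100: state=(0.522, 0.359)
t=2.200: state=(0.532, -0.153)
t=2.300: state=(0.493, -0.621)
t=2.400: state=(0.411, -1.010)
t=2.500: state=(0.295, -1.286)
t=2.600: state=(0.158, -1.428)
t=2.700: state=(0.014, -1.426)
t=2.800: state=(-0.123, -1.288)
t=2.820: state=(-0.148, -1.246)
largest grid value and its neighbours: theta(0.080)=1.02437, theta(0.090)=1.02477, theta(0.100)=1.02431
parabola through these three points peaks at t≈0.090 with theta≈1.02477

max theta = 1.025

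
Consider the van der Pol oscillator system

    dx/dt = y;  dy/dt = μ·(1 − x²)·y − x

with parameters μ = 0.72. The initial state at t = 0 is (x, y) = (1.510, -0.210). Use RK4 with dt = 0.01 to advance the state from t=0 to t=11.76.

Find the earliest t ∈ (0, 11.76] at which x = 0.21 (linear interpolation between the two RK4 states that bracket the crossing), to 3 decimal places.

t = 1.376

t=0.000: state=(1.510, -0.210)
step 1 (dt=0.01): k1=(-0.210, -1.316), k2=(-0.217, -1.310), k3=(-0.217, -1.310), k4=(-0.223, -1.303); state += dt/6·(k1+2k2+2k3+k4)
t=0.010: state=(1.508, -0.223)
t=0.020: state=(1.506, -0.236)
t=0.030: state=(1.503, -0.249)
continuing one RK4 step at a time; state shown every 50 steps (Δt=0.5):
t=0.500: state=(1.262, -0.749)
t=1.000: state=(0.767, -1.249)
t=1.370: state=(0.220, -1.725)
next step: t=1.380: state=(0.203, -1.739) — x has crossed 0.21
linear interpolation between t=1.370 (0.22015) and t=1.380 (0.20283) → t≈1.376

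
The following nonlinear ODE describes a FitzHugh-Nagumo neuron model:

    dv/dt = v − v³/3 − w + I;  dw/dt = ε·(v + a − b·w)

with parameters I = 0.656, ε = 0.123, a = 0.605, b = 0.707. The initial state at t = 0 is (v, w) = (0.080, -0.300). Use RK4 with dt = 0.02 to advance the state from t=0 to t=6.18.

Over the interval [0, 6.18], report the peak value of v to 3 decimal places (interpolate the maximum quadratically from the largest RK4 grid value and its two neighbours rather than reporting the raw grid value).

t=0.000: state=(0.080, -0.300)
step 1 (dt=0.02): k1=(1.036, 0.110), k2=(1.045, 0.112), k3=(1.045, 0.112), k4=(1.054, 0.113); state += dt/6·(k1+2k2+2k3+k4)
t=0.020: state=(0.101, -0.298)
t=0.040: state=(0.122, -0.295)
t=0.060: state=(0.144, -0.293)
continuing one RK4 step at a time; state shown every 10 steps (Δt=0.2):
t=0.200: state=(0.306, -0.275)
t=0.400: state=(0.571, -0.245)
t=0.600: state=(0.865, -0.209)
t=0.800: state=(1.166, -0.166)
t=1.000: state=(1.436, -0.116)
t=1.200: state=(1.647, -0.062)
t=1.400: state=(1.788, -0.004)
t=1.600: state=(1.870, 0.056)
t=1.800: state=(1.910, 0.116)
t=2.000: state=(1.925, 0.175)
t=2.200: state=(1.924, 0.234)
t=2.400: state=(1.915, 0.291)
t=2.600: state=(1.901, 0.348)
t=2.800: state=(1.884, 0.403)
t=3.000: state=(1.865, 0.456)
t=3.200: state=(1.845, 0.508)
t=3.400: state=(1.825, 0.559)
t=3.600: state=(1.804, 0.608)
t=3.800: state=(1.783, 0.656)
t=4.000: state=(1.761, 0.703)
t=4.200: state=(1.740, 0.748)
t=4.400: state=(1.718, 0.792)
t=4.600: state=(1.696, 0.835)
t=4.800: state=(1.674, 0.876)
t=5.000: state=(1.652, 0.917)
t=5.200: state=(1.630, 0.956)
t=5.400: state=(1.607, 0.993)
t=5.600: state=(1.584, 1.030)
t=5.800: state=(1.561, 1.065)
t=6.000: state=(1.538, 1.099)
t=6.180: state=(1.516, 1.129)
largest grid value and its neighbours: v(2.060)=1.92595, v(2.080)=1.92605, v(2.100)=1.92602
parabola through these three points peaks at t≈2.086 with v≈1.92605

max v = 1.926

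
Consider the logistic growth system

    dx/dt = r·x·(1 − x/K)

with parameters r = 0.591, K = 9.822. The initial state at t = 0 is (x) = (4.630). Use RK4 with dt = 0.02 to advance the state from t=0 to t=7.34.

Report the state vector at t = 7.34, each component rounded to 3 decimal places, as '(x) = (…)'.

t=0.000: state=(4.630)
step 1 (dt=0.02): k1=(1.446), k2=(1.447), k3=(1.447), k4=(1.447); state += dt/6·(k1+2k2+2k3+k4)
t=0.020: state=(4.659)
t=0.040: state=(4.688)
t=0.060: state=(4.717)
continuing one RK4 step at a time; state shown every 25 steps (Δt=0.5):
t=0.500: state=(5.354)
t=1.000: state=(6.059)
t=1.500: state=(6.718)
t=2.000: state=(7.309)
t=2.500: state=(7.821)
t=3.000: state=(8.251)
t=3.500: state=(8.603)
t=4.000: state=(8.885)
t=4.500: state=(9.107)
t=5.000: state=(9.280)
t=5.500: state=(9.413)
t=6.000: state=(9.514)
t=6.500: state=(9.591)
t=7.000: state=(9.649)
t=7.340: state=(9.680)

(x) = (9.680)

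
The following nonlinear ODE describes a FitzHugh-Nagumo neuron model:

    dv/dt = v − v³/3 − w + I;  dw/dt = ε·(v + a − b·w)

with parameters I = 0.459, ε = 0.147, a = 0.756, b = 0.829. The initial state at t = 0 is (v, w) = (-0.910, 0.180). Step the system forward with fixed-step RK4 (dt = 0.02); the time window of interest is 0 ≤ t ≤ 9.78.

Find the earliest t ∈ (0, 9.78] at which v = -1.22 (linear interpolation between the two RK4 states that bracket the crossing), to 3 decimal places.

t=0.000: state=(-0.910, 0.180)
step 1 (dt=0.02): k1=(-0.380, -0.045), k2=(-0.380, -0.045), k3=(-0.380, -0.045), k4=(-0.380, -0.046); state += dt/6·(k1+2k2+2k3+k4)
t=0.020: state=(-0.918, 0.179)
t=0.040: state=(-0.925, 0.178)
t=0.060: state=(-0.933, 0.177)
continuing one RK4 step at a time; state shown every 25 steps (Δt=0.5):
t=0.500: state=(-1.096, 0.152)
t=0.880: state=(-1.216, 0.123)
next step: t=0.900: state=(-1.222, 0.121) — v has crossed -1.22
linear interpolation between t=0.880 (-1.21642) and t=0.900 (-1.22198) → t≈0.893

t = 0.893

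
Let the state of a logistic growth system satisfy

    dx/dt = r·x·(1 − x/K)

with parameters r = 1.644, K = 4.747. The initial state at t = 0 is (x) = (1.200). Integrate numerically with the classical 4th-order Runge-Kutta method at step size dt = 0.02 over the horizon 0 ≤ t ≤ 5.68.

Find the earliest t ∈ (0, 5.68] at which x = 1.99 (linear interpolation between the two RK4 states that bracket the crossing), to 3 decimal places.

t = 0.461

t=0.000: state=(1.200)
step 1 (dt=0.02): k1=(1.474), k2=(1.486), k3=(1.486), k4=(1.498); state += dt/6·(k1+2k2+2k3+k4)
t=0.020: state=(1.230)
t=0.040: state=(1.260)
t=0.060: state=(1.291)
continuing one RK4 step at a time; state shown every 10 steps (Δt=0.2):
t=0.200: state=(1.518)
t=0.400: state=(1.875)
t=0.460: state=(1.988)
next step: t=0.480: state=(2.026) — x has crossed 1.99
linear interpolation between t=0.460 (1.98823) and t=0.480 (2.02632) → t≈0.461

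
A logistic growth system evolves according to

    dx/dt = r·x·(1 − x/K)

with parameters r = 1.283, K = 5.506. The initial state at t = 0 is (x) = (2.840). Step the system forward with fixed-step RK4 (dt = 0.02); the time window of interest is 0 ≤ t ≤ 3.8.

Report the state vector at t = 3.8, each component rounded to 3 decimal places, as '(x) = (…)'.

(x) = (5.467)

t=0.000: state=(2.840)
step 1 (dt=0.02): k1=(1.764), k2=(1.763), k3=(1.763), k4=(1.763); state += dt/6·(k1+2k2+2k3+k4)
t=0.020: state=(2.875)
t=0.040: state=(2.910)
t=0.060: state=(2.946)
continuing one RK4 step at a time; state shown every 10 steps (Δt=0.2):
t=0.200: state=(3.190)
t=0.400: state=(3.525)
t=0.600: state=(3.838)
t=0.800: state=(4.120)
t=1.000: state=(4.369)
t=1.200: state=(4.583)
t=1.400: state=(4.764)
t=1.600: state=(4.914)
t=1.800: state=(5.036)
t=2.000: state=(5.136)
t=2.200: state=(5.215)
t=2.400: state=(5.278)
t=2.600: state=(5.328)
t=2.800: state=(5.367)
t=3.000: state=(5.398)
t=3.200: state=(5.422)
t=3.400: state=(5.441)
t=3.600: state=(5.455)
t=3.800: state=(5.467)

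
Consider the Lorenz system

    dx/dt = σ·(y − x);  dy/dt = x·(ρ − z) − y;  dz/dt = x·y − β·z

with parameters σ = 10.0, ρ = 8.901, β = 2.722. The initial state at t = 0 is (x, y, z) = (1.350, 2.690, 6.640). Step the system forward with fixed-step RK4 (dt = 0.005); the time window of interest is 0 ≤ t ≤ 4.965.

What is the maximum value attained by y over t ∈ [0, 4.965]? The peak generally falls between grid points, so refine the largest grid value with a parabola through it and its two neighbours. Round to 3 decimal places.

t=0.000: state=(1.350, 2.690, 6.640)
step 1 (dt=0.005): k1=(13.400, 0.362, -14.443), k2=(13.074, 0.487, -14.253), k3=(13.085, 0.484, -14.256), k4=(12.770, 0.609, -14.069); state += dt/6·(k1+2k2+2k3+k4)
t=0.005: state=(1.415, 2.692, 6.569)
t=0.010: state=(1.478, 2.696, 6.499)
t=0.015: state=(1.537, 2.701, 6.432)
continuing one RK4 step at a time; state shown every 40 steps (Δt=0.2):
t=0.200: state=(2.923, 3.597, 4.954)
t=0.400: state=(4.573, 5.516, 5.601)
t=0.600: state=(6.039, 6.318, 8.499)
t=0.800: state=(5.337, 4.540, 9.852)
t=1.000: state=(3.909, 3.442, 8.371)
t=1.200: state=(3.605, 3.735, 6.833)
t=1.400: state=(4.253, 4.716, 6.527)
t=1.600: state=(5.147, 5.477, 7.618)
t=1.800: state=(5.268, 5.053, 8.791)
t=2.000: state=(4.587, 4.231, 8.577)
t=2.200: state=(4.138, 4.072, 7.680)
t=2.400: state=(4.296, 4.491, 7.210)
t=2.600: state=(4.758, 4.975, 7.533)
t=2.800: state=(4.988, 4.978, 8.187)
t=3.000: state=(4.761, 4.582, 8.351)
t=3.200: state=(4.450, 4.351, 7.971)
t=3.400: state=(4.414, 4.473, 7.608)
t=3.600: state=(4.617, 4.737, 7.631)
t=3.800: state=(4.796, 4.836, 7.939)
t=4.000: state=(4.757, 4.688, 8.131)
t=4.200: state=(4.594, 4.521, 8.021)
t=4.400: state=(4.518, 4.520, 7.808)
t=4.600: state=(4.586, 4.643, 7.743)
t=4.800: state=(4.694, 4.732, 7.862)
t=4.965: state=(4.719, 4.711, 7.980)
largest grid value and its neighbours: y(0.550)=6.40240, y(0.555)=6.40402, y(0.560)=6.40341
parabola through these three points peaks at t≈0.556 with y≈6.40407

max y = 6.404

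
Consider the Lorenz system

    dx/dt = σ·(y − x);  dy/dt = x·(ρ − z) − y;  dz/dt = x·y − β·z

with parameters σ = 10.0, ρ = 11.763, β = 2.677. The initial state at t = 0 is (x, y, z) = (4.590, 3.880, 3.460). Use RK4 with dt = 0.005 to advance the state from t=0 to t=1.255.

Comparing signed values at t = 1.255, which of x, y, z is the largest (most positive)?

largest component: z

t=0.000: state=(4.590, 3.880, 3.460)
step 1 (dt=0.005): k1=(-7.100, 34.231, 8.547), k2=(-6.067, 33.900, 8.812), k3=(-6.101, 33.919, 8.817), k4=(-5.099, 33.607, 9.084); state += dt/6·(k1+2k2+2k3+k4)
t=0.005: state=(4.560, 4.050, 3.504)
t=0.010: state=(4.539, 4.216, 3.551)
t=0.015: state=(4.527, 4.380, 3.600)
continuing one RK4 step at a time; state shown every 10 steps (Δt=0.05):
t=0.050: state=(4.657, 5.479, 4.033)
t=0.100: state=(5.300, 6.968, 4.978)
t=0.150: state=(6.254, 8.336, 6.435)
t=0.200: state=(7.309, 9.361, 8.464)
t=0.250: state=(8.215, 9.688, 10.908)
t=0.300: state=(8.692, 9.053, 13.300)
t=0.350: state=(8.538, 7.563, 15.020)
t=0.400: state=(7.763, 5.725, 15.683)
t=0.450: state=(6.601, 4.101, 15.360)
t=0.500: state=(5.361, 2.977, 14.413)
t=0.550: state=(4.275, 2.348, 13.196)
t=0.600: state=(3.450, 2.080, 11.936)
t=0.650: state=(2.898, 2.043, 10.742)
t=0.700: state=(2.581, 2.151, 9.662)
t=0.750: state=(2.454, 2.362, 8.715)
t=0.800: state=(2.479, 2.662, 7.911)
t=0.850: state=(2.631, 3.053, 7.261)
t=0.900: state=(2.898, 3.545, 6.777)
t=0.950: state=(3.277, 4.146, 6.483)
t=1.000: state=(3.767, 4.859, 6.414)
t=1.050: state=(4.366, 5.665, 6.613)
t=1.100: state=(5.059, 6.517, 7.133)
t=1.150: state=(5.806, 7.314, 8.006)
t=1.200: state=(6.536, 7.910, 9.217)
t=1.250: state=(7.139, 8.134, 10.651)
t=1.255: state=(7.187, 8.130, 10.799)
compare at T: x=7.187, y=8.130, z=10.799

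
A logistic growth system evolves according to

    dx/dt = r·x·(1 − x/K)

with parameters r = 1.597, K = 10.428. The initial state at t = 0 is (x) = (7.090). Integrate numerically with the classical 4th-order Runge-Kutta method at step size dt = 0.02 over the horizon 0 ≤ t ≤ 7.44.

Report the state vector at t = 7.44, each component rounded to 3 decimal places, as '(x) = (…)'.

t=0.000: state=(7.090)
step 1 (dt=0.02): k1=(3.624), k2=(3.603), k3=(3.603), k4=(3.582); state += dt/6·(k1+2k2+2k3+k4)
t=0.020: state=(7.162)
t=0.040: state=(7.233)
t=0.060: state=(7.304)
continuing one RK4 step at a time; state shown every 25 steps (Δt=0.5):
t=0.500: state=(8.605)
t=1.000: state=(9.520)
t=1.500: state=(9.999)
t=2.000: state=(10.230)
t=2.500: state=(10.338)
t=3.000: state=(10.387)
t=3.500: state=(10.410)
t=4.000: state=(10.420)
t=4.500: state=(10.424)
t=5.000: state=(10.426)
t=5.500: state=(10.427)
t=6.000: state=(10.428)
t=6.500: state=(10.428)
t=7.000: state=(10.428)
t=7.440: state=(10.428)

(x) = (10.428)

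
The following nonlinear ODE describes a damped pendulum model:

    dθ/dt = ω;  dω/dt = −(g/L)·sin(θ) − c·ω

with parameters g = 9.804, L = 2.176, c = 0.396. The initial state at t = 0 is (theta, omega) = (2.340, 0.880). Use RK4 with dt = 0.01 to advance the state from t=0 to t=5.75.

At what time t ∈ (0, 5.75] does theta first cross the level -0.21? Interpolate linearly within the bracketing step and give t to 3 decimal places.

t=0.000: state=(2.340, 0.880)
step 1 (dt=0.01): k1=(0.880, -3.586), k2=(0.862, -3.565), k3=(0.862, -3.565), k4=(0.844, -3.544); state += dt/6·(k1+2k2+2k3+k4)
t=0.010: state=(2.349, 0.844)
t=0.020: state=(2.357, 0.809)
t=0.030: state=(2.365, 0.774)
continuing one RK4 step at a time; state shown every 20 steps (Δt=0.2):
t=0.200: state=(2.449, 0.232)
t=0.400: state=(2.438, -0.336)
t=0.600: state=(2.315, -0.905)
t=0.800: state=(2.072, -1.534)
t=1.000: state=(1.696, -2.234)
t=1.200: state=(1.180, -2.914)
t=1.400: state=(0.547, -3.341)
t=1.600: state=(-0.122, -3.261)
t=1.620: state=(-0.187, -3.222)
next step: t=1.630: state=(-0.219, -3.200) — theta has crossed -0.21
linear interpolation between t=1.620 (-0.18725) and t=1.630 (-0.21936) → t≈1.627

t = 1.627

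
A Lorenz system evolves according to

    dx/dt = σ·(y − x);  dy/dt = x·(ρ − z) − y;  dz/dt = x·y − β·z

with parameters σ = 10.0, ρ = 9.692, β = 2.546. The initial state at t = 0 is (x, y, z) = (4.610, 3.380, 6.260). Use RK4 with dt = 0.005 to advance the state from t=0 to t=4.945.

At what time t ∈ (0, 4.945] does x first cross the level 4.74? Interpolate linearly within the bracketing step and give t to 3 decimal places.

t=0.000: state=(4.610, 3.380, 6.260)
step 1 (dt=0.005): k1=(-12.300, 12.442, -0.356), k2=(-11.681, 12.309, -0.315), k3=(-11.700, 12.314, -0.312), k4=(-11.099, 12.186, -0.270); state += dt/6·(k1+2k2+2k3+k4)
t=0.005: state=(4.552, 3.442, 6.258)
t=0.010: state=(4.499, 3.502, 6.257)
t=0.015: state=(4.452, 3.561, 6.257)
continuing one RK4 step at a time; state shown every 40 steps (Δt=0.2):
t=0.200: state=(4.714, 5.349, 6.870)
next step: t=0.205: state=(4.746, 5.388, 6.909) — x has crossed 4.74
linear interpolation between t=0.200 (4.71422) and t=0.205 (4.74614) → t≈0.204

t = 0.204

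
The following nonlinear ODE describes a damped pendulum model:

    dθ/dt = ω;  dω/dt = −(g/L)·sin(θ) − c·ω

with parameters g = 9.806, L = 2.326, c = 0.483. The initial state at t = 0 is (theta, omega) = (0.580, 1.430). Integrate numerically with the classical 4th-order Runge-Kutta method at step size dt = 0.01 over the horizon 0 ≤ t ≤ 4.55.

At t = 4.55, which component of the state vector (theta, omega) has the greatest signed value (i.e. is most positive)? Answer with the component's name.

t=0.000: state=(0.580, 1.430)
step 1 (dt=0.01): k1=(1.430, -3.001), k2=(1.415, -3.019), k3=(1.415, -3.019), k4=(1.400, -3.036); state += dt/6·(k1+2k2+2k3+k4)
t=0.010: state=(0.594, 1.400)
t=0.020: state=(0.608, 1.369)
t=0.030: state=(0.622, 1.338)
continuing one RK4 step at a time; state shown every 20 steps (Δt=0.2):
t=0.200: state=(0.802, 0.779)
t=0.400: state=(0.890, 0.100)
t=0.600: state=(0.846, -0.528)
t=0.800: state=(0.686, -1.040)
t=1.000: state=(0.441, -1.375)
t=1.200: state=(0.152, -1.482)
t=1.400: state=(-0.135, -1.349)
t=1.600: state=(-0.375, -1.016)
t=1.800: state=(-0.534, -0.564)
t=2.000: state=(-0.598, -0.076)
t=2.200: state=(-0.566, 0.378)
t=2.400: state=(-0.453, 0.739)
t=2.600: state=(-0.280, 0.960)
t=2.800: state=(-0.080, 1.015)
t=3.000: state=(0.115, 0.905)
t=3.200: state=(0.273, 0.663)
t=3.400: state=(0.374, 0.341)
t=3.600: state=(0.408, -0.001)
t=3.800: state=(0.376, -0.312)
t=4.000: state=(0.289, -0.548)
t=4.200: state=(0.164, -0.678)
t=4.400: state=(0.025, -0.691)
t=4.550: state=(-0.074, -0.627)
compare at T: theta=-0.074, omega=-0.627

largest component: theta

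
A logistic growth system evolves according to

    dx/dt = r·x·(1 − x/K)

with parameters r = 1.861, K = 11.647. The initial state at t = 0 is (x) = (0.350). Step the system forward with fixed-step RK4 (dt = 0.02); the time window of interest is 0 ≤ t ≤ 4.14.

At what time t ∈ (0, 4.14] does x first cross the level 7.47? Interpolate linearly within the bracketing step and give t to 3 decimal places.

t=0.000: state=(0.350)
step 1 (dt=0.02): k1=(0.632), k2=(0.643), k3=(0.643), k4=(0.654); state += dt/6·(k1+2k2+2k3+k4)
t=0.020: state=(0.363)
t=0.040: state=(0.376)
t=0.060: state=(0.390)
continuing one RK4 step at a time; state shown every 10 steps (Δt=0.2):
t=0.200: state=(0.501)
t=0.400: state=(0.713)
t=0.600: state=(1.007)
t=0.800: state=(1.406)
t=1.000: state=(1.935)
t=1.200: state=(2.612)
t=1.400: state=(3.441)
t=1.600: state=(4.406)
t=1.800: state=(5.461)
t=2.000: state=(6.541)
t=2.160: state=(7.373)
next step: t=2.180: state=(7.474) — x has crossed 7.47
linear interpolation between t=2.160 (7.37334) and t=2.180 (7.47353) → t≈2.179

t = 2.179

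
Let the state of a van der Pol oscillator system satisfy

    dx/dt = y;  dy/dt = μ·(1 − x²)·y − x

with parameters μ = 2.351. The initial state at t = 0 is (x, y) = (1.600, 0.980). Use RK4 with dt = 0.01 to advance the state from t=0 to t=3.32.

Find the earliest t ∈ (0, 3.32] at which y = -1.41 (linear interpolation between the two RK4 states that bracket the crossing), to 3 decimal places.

t=0.000: state=(1.600, 0.980)
step 1 (dt=0.01): k1=(0.980, -5.194), k2=(0.954, -5.139), k3=(0.954, -5.139), k4=(0.929, -5.082); state += dt/6·(k1+2k2+2k3+k4)
t=0.010: state=(1.610, 0.929)
t=0.020: state=(1.619, 0.878)
t=0.030: state=(1.627, 0.829)
continuing one RK4 step at a time; state shown every 20 steps (Δt=0.2):
t=0.200: state=(1.709, 0.200)
t=0.400: state=(1.710, -0.145)
t=0.600: state=(1.665, -0.287)
t=0.800: state=(1.599, -0.359)
t=1.000: state=(1.522, -0.411)
t=1.200: state=(1.435, -0.463)
t=1.400: state=(1.336, -0.527)
t=1.600: state=(1.223, -0.613)
t=1.800: state=(1.089, -0.738)
t=2.000: state=(0.923, -0.934)
t=2.200: state=(0.706, -1.268)
t=2.250: state=(0.640, -1.387)
next step: t=2.260: state=(0.626, -1.413) — y has crossed -1.41
linear interpolation between t=2.250 (-1.38677) and t=2.260 (-1.41283) → t≈2.259

t = 2.259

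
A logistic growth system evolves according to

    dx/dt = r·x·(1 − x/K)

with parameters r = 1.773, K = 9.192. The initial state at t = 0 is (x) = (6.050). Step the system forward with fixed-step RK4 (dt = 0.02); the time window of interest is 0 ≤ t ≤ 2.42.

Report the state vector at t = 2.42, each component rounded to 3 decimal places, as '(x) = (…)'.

(x) = (9.127)

t=0.000: state=(6.050)
step 1 (dt=0.02): k1=(3.667), k2=(3.646), k3=(3.646), k4=(3.625); state += dt/6·(k1+2k2+2k3+k4)
t=0.020: state=(6.123)
t=0.040: state=(6.195)
t=0.060: state=(6.266)
continuing one RK4 step at a time; state shown every 5 steps (Δt=0.1):
t=0.100: state=(6.406)
t=0.200: state=(6.738)
t=0.300: state=(7.043)
t=0.400: state=(7.321)
t=0.500: state=(7.572)
t=0.600: state=(7.795)
t=0.700: state=(7.992)
t=0.800: state=(8.165)
t=0.900: state=(8.316)
t=1.000: state=(8.447)
t=1.100: state=(8.560)
t=1.200: state=(8.656)
t=1.300: state=(8.739)
t=1.400: state=(8.810)
t=1.500: state=(8.870)
t=1.600: state=(8.920)
t=1.700: state=(8.963)
t=1.800: state=(9.000)
t=1.900: state=(9.031)
t=2.000: state=(9.056)
t=2.100: state=(9.078)
t=2.200: state=(9.096)
t=2.300: state=(9.112)
t=2.400: state=(9.125)
t=2.420: state=(9.127)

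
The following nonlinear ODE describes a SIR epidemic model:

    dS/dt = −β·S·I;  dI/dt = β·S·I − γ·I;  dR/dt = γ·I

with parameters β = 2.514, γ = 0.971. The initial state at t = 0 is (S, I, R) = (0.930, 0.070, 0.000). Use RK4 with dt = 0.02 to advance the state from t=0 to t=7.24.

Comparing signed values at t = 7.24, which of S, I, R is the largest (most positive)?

t=0.000: state=(0.930, 0.070, 0.000)
step 1 (dt=0.02): k1=(-0.164, 0.096, 0.068), k2=(-0.166, 0.097, 0.069), k3=(-0.166, 0.097, 0.069), k4=(-0.168, 0.098, 0.070); state += dt/6·(k1+2k2+2k3+k4)
t=0.020: state=(0.927, 0.072, 0.001)
t=0.040: state=(0.923, 0.074, 0.003)
t=0.060: state=(0.920, 0.076, 0.004)
continuing one RK4 step at a time; state shown every 25 steps (Δt=0.5):
t=0.500: state=(0.822, 0.130, 0.048)
t=1.000: state=(0.666, 0.205, 0.129)
t=1.500: state=(0.495, 0.261, 0.244)
t=2.000: state=(0.352, 0.273, 0.375)
t=2.500: state=(0.253, 0.244, 0.502)
t=3.000: state=(0.192, 0.198, 0.610)
t=3.500: state=(0.154, 0.151, 0.695)
t=4.000: state=(0.131, 0.111, 0.758)
t=4.500: state=(0.116, 0.080, 0.804)
t=5.000: state=(0.107, 0.057, 0.837)
t=5.500: state=(0.100, 0.040, 0.860)
t=6.000: state=(0.096, 0.028, 0.876)
t=6.500: state=(0.093, 0.019, 0.887)
t=7.000: state=(0.092, 0.013, 0.895)
t=7.240: state=(0.091, 0.011, 0.898)
compare at T: S=0.091, I=0.011, R=0.898

largest component: R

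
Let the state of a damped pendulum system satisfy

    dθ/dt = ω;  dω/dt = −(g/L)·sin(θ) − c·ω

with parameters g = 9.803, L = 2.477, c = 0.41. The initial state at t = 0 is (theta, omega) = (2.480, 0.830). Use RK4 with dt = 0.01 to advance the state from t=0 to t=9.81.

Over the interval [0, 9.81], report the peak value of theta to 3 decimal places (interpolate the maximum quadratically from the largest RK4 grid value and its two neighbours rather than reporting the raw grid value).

max theta = 2.622

t=0.000: state=(2.480, 0.830)
step 1 (dt=0.01): k1=(0.830, -2.772), k2=(0.816, -2.753), k3=(0.816, -2.753), k4=(0.802, -2.735); state += dt/6·(k1+2k2+2k3+k4)
t=0.010: state=(2.488, 0.802)
t=0.020: state=(2.496, 0.775)
t=0.030: state=(2.504, 0.748)
continuing one RK4 step at a time; state shown every 50 steps (Δt=0.5):
t=0.500: state=(2.604, -0.262)
t=1.000: state=(2.217, -1.349)
t=1.500: state=(1.185, -2.783)
t=2.000: state=(-0.345, -2.893)
t=2.500: state=(-1.344, -0.967)
t=3.000: state=(-1.324, 0.979)
t=3.500: state=(-0.478, 2.196)
t=4.000: state=(0.562, 1.645)
t=4.500: state=(0.984, 0.006)
t=5.000: state=(0.621, -1.334)
t=5.500: state=(-0.147, -1.484)
t=6.000: state=(-0.655, -0.432)
t=6.500: state=(-0.562, 0.739)
t=7.000: state=(-0.046, 1.145)
t=7.500: state=(0.411, 0.554)
t=8.000: state=(0.454, -0.361)
t=8.500: state=(0.127, -0.828)
t=9.000: state=(-0.243, -0.537)
t=9.500: state=(-0.346, 0.133)
t=9.810: state=(-0.250, 0.464)
largest grid value and its neighbours: theta(0.350)=2.62207, theta(0.360)=2.62225, theta(0.370)=2.62224
parabola through these three points peaks at t≈0.364 with theta≈2.62227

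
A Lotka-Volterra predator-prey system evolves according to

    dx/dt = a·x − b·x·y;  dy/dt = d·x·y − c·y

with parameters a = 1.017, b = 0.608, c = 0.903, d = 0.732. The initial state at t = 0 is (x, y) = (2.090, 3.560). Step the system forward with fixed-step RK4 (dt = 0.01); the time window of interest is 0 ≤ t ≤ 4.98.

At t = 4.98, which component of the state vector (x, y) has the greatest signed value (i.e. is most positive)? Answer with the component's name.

t=0.000: state=(2.090, 3.560)
step 1 (dt=0.01): k1=(-2.398, 2.232), k2=(-2.399, 2.207), k3=(-2.398, 2.207), k4=(-2.398, 2.183); state += dt/6·(k1+2k2+2k3+k4)
t=0.010: state=(2.066, 3.582)
t=0.020: state=(2.042, 3.604)
t=0.030: state=(2.018, 3.625)
continuing one RK4 step at a time; state shown every 20 steps (Δt=0.2):
t=0.200: state=(1.624, 3.898)
t=0.400: state=(1.228, 4.005)
t=0.600: state=(0.928, 3.910)
t=0.800: state=(0.717, 3.679)
t=1.000: state=(0.572, 3.372)
t=1.200: state=(0.475, 3.038)
t=1.400: state=(0.410, 2.704)
t=1.600: state=(0.369, 2.389)
t=1.800: state=(0.344, 2.101)
t=2.000: state=(0.332, 1.843)
t=2.200: state=(0.330, 1.614)
t=2.400: state=(0.336, 1.415)
t=2.600: state=(0.351, 1.242)
t=2.800: state=(0.373, 1.093)
t=3.000: state=(0.404, 0.966)
t=3.200: state=(0.443, 0.858)
t=3.400: state=(0.492, 0.767)
t=3.600: state=(0.552, 0.691)
t=3.800: state=(0.624, 0.628)
t=4.000: state=(0.711, 0.578)
t=4.200: state=(0.814, 0.539)
t=4.400: state=(0.936, 0.512)
t=4.600: state=(1.079, 0.495)
t=4.800: state=(1.246, 0.490)
t=4.980: state=(1.418, 0.496)
compare at T: x=1.418, y=0.496

largest component: x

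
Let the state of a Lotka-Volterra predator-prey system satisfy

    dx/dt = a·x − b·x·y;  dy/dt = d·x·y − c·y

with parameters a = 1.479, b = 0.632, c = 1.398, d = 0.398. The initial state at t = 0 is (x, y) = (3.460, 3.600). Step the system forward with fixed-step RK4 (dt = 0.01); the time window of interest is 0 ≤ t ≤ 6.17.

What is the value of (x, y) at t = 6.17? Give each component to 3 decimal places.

t=0.000: state=(3.460, 3.600)
step 1 (dt=0.01): k1=(-2.755, -0.075), k2=(-2.743, -0.095), k3=(-2.743, -0.095), k4=(-2.731, -0.115); state += dt/6·(k1+2k2+2k3+k4)
t=0.010: state=(3.433, 3.599)
t=0.020: state=(3.405, 3.598)
t=0.030: state=(3.378, 3.596)
continuing one RK4 step at a time; state shown every 20 steps (Δt=0.2):
t=0.200: state=(2.963, 3.512)
t=0.400: state=(2.585, 3.309)
t=0.600: state=(2.326, 3.040)
t=0.800: state=(2.169, 2.747)
t=1.000: state=(2.098, 2.460)
t=1.200: state=(2.102, 2.197)
t=1.400: state=(2.172, 1.968)
t=1.600: state=(2.305, 1.778)
t=1.800: state=(2.500, 1.627)
t=2.000: state=(2.756, 1.516)
t=2.200: state=(3.074, 1.445)
t=2.400: state=(3.450, 1.416)
t=2.600: state=(3.876, 1.432)
t=2.800: state=(4.331, 1.501)
t=3.000: state=(4.779, 1.631)
t=3.200: state=(5.165, 1.833)
t=3.400: state=(5.414, 2.115)
t=3.600: state=(5.452, 2.468)
t=3.800: state=(5.234, 2.860)
t=4.000: state=(4.786, 3.226)
t=4.200: state=(4.202, 3.490)
t=4.400: state=(3.603, 3.599)
t=4.600: state=(3.078, 3.547)
t=4.800: state=(2.670, 3.369)
t=5.000: state=(2.381, 3.112)
t=5.200: state=(2.200, 2.821)
t=5.400: state=(2.108, 2.531)
t=5.600: state=(2.094, 2.261)
t=5.800: state=(2.148, 2.023)
t=6.000: state=(2.266, 1.822)
t=6.170: state=(2.414, 1.683)

(x, y) = (2.414, 1.683)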